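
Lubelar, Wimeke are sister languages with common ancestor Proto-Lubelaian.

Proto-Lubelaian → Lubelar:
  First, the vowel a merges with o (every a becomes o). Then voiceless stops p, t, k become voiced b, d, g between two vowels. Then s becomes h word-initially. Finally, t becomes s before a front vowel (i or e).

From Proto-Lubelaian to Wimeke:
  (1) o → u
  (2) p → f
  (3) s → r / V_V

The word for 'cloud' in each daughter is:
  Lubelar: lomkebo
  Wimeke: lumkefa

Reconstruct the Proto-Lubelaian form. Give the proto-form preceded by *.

*lomkepa

Position 7: Lubelar has o, Wimeke has a. Wimeke preserves a here (none of its changes turn any other segment into a), so the proto-segment is *a.
Position 6: Lubelar has b, Wimeke has f. Taking the neighbouring segments as reconstructed: Lubelar b could go back to *p or *b; Wimeke f could go back to *p or *f — the one source consistent with every daughter is *p.
Continuing position by position gives *lomkepa; check it forward:
Lubelar: *lomkepa
  lomkepa → lomkepo   [vowel merger]
  lomkepo → lomkebo   [intervocalic voicing]
  lomkebo (rule 3 does not apply)
  lomkebo (rule 4 does not apply)
  giving Lubelar lomkebo.
Wimeke: *lomkepa > lumkepa > lumkefa  (by vowel merger, unconditioned shift)
No other proto-form is consistent with every reflex, so the reconstruction is *lomkepa.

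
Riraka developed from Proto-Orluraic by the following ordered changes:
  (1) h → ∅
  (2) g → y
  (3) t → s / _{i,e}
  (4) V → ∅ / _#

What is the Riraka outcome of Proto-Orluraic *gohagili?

yoayil

Riraka: *gohagili
  gohagili → goagili   [h-loss]
  goagili → yoayili   [unconditioned shift]
  yoayili (rule 3 does not apply)
  yoayili → yoayil   [apocope]
  giving Riraka yoayil.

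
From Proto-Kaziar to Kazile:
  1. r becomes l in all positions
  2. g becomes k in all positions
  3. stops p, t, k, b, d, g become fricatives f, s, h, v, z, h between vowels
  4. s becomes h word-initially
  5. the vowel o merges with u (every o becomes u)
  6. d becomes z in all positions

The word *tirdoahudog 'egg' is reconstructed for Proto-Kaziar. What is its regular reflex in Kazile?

tilzuahuzuk

Kazile: *tirdoahudog
  tirdoahudog → tildoahudog   [unconditioned shift]
  tildoahudog → tildoahudok   [unconditioned shift]
  tildoahudok → tildoahuzok   [intervocalic lenition]
  tildoahuzok (rule 4 does not apply)
  tildoahuzok → tilduahuzuk   [vowel merger]
  tilduahuzuk → tilzuahuzuk   [unconditioned shift]
  giving Kazile tilzuahuzuk.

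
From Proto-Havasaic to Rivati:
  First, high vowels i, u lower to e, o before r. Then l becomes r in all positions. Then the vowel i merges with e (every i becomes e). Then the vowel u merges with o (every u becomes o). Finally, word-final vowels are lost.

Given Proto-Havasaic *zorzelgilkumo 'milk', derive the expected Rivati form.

Rivati: start from *zorzelgilkumo.
  rule 1: no change — zorzelgilkumo
  rule 2 (unconditioned shift): zorzelgilkumo → zorzergirkumo
  rule 3 (vowel merger): zorzergirkumo → zorzergerkumo
  rule 4 (vowel merger): zorzergerkumo → zorzergerkomo
  rule 5 (apocope): zorzergerkomo → zorzergerkom
  ⇒ Rivati zorzergerkom

zorzergerkom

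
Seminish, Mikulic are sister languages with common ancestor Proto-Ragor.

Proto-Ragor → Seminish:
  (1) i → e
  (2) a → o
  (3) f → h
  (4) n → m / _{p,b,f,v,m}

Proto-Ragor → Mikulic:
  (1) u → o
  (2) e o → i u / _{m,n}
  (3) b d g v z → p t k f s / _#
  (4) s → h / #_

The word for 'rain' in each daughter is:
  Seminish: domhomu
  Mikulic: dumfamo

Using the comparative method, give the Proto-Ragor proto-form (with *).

Position 7: Seminish has u, Mikulic has o. Seminish preserves u here (none of its changes turn any other segment into u), so the proto-segment is *u.
Position 2: Seminish has o, Mikulic has u. Taking the neighbouring segments as reconstructed: Seminish o could go back to *a or *o; Mikulic u could go back to *o or *u — the one source consistent with every daughter is *o.
This points to *domfamu. Verify forward in each daughter:
Seminish: *domfamu > domfomu > domhomu  (by vowel merger, unconditioned shift)
Mikulic: start from *domfamu.
  rule 1 (vowel merger): domfamu → domfamo
  rule 2 (pre-nasal raising): domfamo → dumfamo
  rule 3: no change — dumfamo
  rule 4: no change — dumfamo
  ⇒ Mikulic dumfamo
Only *domfamu yields all of Seminish domhomu, Mikulic dumfamo.

*domfamu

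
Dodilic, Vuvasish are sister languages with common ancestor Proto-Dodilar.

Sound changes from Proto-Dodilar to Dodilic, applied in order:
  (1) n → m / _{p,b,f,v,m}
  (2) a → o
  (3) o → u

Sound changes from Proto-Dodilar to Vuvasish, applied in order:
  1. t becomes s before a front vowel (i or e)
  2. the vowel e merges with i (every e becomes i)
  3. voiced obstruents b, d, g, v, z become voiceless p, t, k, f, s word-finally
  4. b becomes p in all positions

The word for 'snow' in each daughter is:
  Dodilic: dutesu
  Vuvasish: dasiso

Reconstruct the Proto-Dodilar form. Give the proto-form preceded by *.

*dateso

Position 2: Dodilic has u, Vuvasish has a. Vuvasish preserves a here (none of its changes turn any other segment into a), so the proto-segment is *a.
Position 4: Dodilic has e, Vuvasish has i. Dodilic preserves e here (none of its changes turn any other segment into e), so the proto-segment is *e.
Position 6: Dodilic has u, Vuvasish has o. Vuvasish preserves o here (none of its changes turn any other segment into o), so the proto-segment is *o.
Verify the candidate proto-form against each daughter:
Dodilic: *dateso > doteso > dutesu  (by vowel merger, vowel merger)
Vuvasish: start from *dateso.
  rule 1 (palatalisation): dateso → daseso
  rule 2 (vowel merger): daseso → dasiso
  rule 3: no change — dasiso
  rule 4: no change — dasiso
  ⇒ Vuvasish dasiso
No other proto-form is consistent with every reflex, so the reconstruction is *dateso.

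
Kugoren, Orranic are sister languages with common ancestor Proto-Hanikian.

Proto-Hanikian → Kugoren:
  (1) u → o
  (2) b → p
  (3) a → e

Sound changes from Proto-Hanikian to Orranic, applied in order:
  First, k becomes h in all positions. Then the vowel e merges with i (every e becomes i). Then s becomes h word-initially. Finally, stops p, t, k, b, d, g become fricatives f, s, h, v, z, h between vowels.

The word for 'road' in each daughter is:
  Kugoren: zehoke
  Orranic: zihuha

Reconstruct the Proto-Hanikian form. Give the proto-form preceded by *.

*zehuka

Position 4: Kugoren has o, Orranic has u. Orranic preserves u here (none of its changes turn any other segment into u), so the proto-segment is *u.
Position 2: Kugoren has e, Orranic has i. Taking the neighbouring segments as reconstructed: Kugoren e could go back to *a or *e; Orranic i could go back to *e or *i — the one source consistent with every daughter is *e.
Position 5: Kugoren has k, Orranic has h. Kugoren preserves k here (none of its changes turn any other segment into k), so the proto-segment is *k.
Verify the candidate proto-form against each daughter:
Kugoren: *zehuka
  zehuka → zehoka   [vowel merger]
  zehoka (rule 2 does not apply)
  zehoka → zehoke   [vowel merger]
  giving Kugoren zehoke.
Orranic: *zehuka
  zehuka → zehuha   [unconditioned shift]
  zehuha → zihuha   [vowel merger]
  zihuha (rule 3 does not apply)
  zihuha (rule 4 does not apply)
  giving Orranic zihuha.
*zehuka is the unique common source.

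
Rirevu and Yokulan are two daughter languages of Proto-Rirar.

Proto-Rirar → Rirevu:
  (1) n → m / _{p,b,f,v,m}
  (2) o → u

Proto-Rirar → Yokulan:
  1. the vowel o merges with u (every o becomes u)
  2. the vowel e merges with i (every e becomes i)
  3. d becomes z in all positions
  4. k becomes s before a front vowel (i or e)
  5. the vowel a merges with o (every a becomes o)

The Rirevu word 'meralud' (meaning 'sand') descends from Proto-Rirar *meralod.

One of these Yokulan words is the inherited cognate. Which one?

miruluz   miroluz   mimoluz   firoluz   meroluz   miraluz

Yokulan: *meralod
  meralod → meralud   [vowel merger]
  meralud → miralud   [vowel merger]
  miralud → miraluz   [unconditioned shift]
  miraluz (rule 4 does not apply)
  miraluz → miroluz   [vowel merger]
  giving Yokulan miroluz.

miroluz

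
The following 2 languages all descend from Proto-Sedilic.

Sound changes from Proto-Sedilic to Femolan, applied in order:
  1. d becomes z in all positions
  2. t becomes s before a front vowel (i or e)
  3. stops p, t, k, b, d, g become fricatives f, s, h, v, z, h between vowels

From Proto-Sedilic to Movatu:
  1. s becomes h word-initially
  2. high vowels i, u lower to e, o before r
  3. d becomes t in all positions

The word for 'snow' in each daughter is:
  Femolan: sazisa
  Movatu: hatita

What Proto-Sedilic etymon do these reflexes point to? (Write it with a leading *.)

Position 3: Femolan has z, Movatu has t. Taking the neighbouring segments as reconstructed: Femolan z could go back to *d or *z; Movatu t could go back to *t or *d — the one source consistent with every daughter is *d.
Position 5: Femolan has s, Movatu has t. Taking the neighbouring segments as reconstructed: Femolan s could go back to *t or *s; Movatu t could go back to *t or *d — the one source consistent with every daughter is *t.
Position 1: Femolan has s, Movatu has h. Taking the neighbouring segments as reconstructed: Femolan s can only go back to *s; Movatu h could go back to *s or *h — the one source consistent with every daughter is *s.
Verify the candidate proto-form against each daughter:
Femolan: *sadita > sazita > sazisa  (by unconditioned shift, intervocalic lenition)
Movatu: *sadita > hadita > hatita  (by debuccalisation, unconditioned shift)
No other proto-form is consistent with every reflex, so the reconstruction is *sadita.

*sadita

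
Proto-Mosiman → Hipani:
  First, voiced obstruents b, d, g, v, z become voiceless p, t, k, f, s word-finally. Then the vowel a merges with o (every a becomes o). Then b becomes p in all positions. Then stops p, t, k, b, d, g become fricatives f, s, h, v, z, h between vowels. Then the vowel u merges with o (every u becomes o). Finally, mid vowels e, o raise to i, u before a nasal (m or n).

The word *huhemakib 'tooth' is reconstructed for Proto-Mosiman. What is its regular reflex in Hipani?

hohimohip

Hipani: *huhemakib > huhemakip > huhemokip > huhemohip > hohemohip > hohimohip  (by final devoicing, vowel merger, intervocalic lenition, vowel merger, pre-nasal raising)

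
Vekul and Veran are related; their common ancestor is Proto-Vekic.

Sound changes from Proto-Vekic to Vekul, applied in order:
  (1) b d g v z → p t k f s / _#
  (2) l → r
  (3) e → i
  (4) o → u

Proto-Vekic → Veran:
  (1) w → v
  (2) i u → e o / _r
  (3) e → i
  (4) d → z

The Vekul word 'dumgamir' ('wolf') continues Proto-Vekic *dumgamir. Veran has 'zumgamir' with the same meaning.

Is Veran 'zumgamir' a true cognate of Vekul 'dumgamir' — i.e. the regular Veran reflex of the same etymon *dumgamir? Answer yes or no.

Derive the expected Veran reflex of *dumgamir:
Veran: *dumgamir > dumgamer > dumgamir > zumgamir  (by pre-rhotic lowering, vowel merger, unconditioned shift)
Veran 'zumgamir' matches the regular reflex exactly, so the pair is cognate.

yes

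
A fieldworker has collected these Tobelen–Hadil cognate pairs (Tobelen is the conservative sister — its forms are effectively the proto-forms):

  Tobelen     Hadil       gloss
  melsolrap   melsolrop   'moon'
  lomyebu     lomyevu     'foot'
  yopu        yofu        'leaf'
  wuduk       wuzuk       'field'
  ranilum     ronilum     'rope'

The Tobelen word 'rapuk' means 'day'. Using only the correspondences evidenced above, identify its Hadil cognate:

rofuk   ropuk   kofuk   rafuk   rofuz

rofuk

melsolrap ~ melsolrop — Tobelen a corresponds to Hadil o after a consonant, before a labial obstruent.
yopu ~ yofu — Tobelen p corresponds to Hadil f between vowels (before a back vowel).
Applying these to Tobelen 'rapuk':
  rapuk → ropuk   (a→o after a consonant, before a labial obstruent)
  ropuk → rofuk   (p→f between vowels (before a back vowel))
So the Hadil cognate is 'rofuk'.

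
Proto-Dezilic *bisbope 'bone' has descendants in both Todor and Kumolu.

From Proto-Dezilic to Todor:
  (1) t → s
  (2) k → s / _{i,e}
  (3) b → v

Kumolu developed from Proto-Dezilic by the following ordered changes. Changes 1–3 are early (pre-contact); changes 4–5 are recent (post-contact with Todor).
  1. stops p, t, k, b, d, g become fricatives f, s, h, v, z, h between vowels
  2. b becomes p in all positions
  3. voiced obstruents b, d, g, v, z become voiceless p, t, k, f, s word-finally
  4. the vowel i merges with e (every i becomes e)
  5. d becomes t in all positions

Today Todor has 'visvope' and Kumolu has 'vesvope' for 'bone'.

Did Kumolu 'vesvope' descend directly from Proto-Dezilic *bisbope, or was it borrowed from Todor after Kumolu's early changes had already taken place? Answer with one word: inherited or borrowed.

If inherited, *bisbope would pass through all of Kumolu's changes:
Kumolu: *bisbope > bisbofe > pispofe > pespofe  (by intervocalic lenition, unconditioned shift, vowel merger)
If borrowed from Todor 'visvope' after the early changes, it would undergo only the recent ones:
  rule 4 (vowel merger): visvope → vesvope
  rule 5 (unconditioned shift): no change (vesvope)
  ⇒ as a loan: vesvope
Kumolu 'vesvope' matches the loan outcome 'vesvope', not the inherited 'pespofe' — it skipped the early Kumolu changes, so it was borrowed from Todor.

borrowed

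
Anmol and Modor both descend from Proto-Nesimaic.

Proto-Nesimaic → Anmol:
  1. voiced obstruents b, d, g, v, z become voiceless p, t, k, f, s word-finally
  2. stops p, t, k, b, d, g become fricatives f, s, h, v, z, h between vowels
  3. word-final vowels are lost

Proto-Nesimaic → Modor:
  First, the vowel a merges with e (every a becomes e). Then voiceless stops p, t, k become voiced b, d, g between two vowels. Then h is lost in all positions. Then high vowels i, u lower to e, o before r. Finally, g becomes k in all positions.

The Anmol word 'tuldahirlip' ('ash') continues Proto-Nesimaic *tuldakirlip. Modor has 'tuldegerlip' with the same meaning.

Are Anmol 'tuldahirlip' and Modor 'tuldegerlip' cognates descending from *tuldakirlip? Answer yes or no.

Derive the expected Modor reflex of *tuldakirlip:
Modor: *tuldakirlip
  tuldakirlip → tuldekirlip   [vowel merger]
  tuldekirlip → tuldegirlip   [intervocalic voicing]
  tuldegirlip (rule 3 does not apply)
  tuldegirlip → tuldegerlip   [pre-rhotic lowering]
  tuldegerlip → tuldekerlip   [unconditioned shift]
  giving Modor tuldekerlip.
The regular Modor reflex would be 'tuldekerlip', but the attested form is 'tuldegerlip'. The correspondence is irregular, so they are not cognates (the Modor form has a different source).

no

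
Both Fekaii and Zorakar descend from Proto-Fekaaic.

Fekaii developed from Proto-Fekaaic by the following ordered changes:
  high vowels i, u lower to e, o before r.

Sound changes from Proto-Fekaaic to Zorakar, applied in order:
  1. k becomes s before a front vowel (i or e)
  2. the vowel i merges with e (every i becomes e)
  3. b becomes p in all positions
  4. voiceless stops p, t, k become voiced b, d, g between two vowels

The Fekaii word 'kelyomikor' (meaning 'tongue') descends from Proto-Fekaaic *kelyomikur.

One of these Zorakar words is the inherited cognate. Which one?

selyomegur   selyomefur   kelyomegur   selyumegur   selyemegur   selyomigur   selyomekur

selyomegur

Zorakar: start from *kelyomikur.
  rule 1 (palatalisation): kelyomikur → selyomikur
  rule 2 (vowel merger): selyomikur → selyomekur
  rule 3: no change — selyomekur
  rule 4 (intervocalic voicing): selyomekur → selyomegur
  ⇒ Zorakar selyomegur
Only 'selyomegur' matches the regular Zorakar development of *kelyomikur.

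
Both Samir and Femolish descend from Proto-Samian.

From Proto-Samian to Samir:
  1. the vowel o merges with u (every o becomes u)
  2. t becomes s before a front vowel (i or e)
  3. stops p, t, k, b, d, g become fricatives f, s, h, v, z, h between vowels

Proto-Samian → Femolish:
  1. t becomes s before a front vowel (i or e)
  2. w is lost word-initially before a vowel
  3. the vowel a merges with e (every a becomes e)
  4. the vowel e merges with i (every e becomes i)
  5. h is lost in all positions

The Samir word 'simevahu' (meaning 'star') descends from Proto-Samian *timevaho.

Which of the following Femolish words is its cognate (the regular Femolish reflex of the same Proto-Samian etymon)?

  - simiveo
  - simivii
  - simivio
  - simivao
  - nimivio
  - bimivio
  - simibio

Femolish: *timevaho
  timevaho → simevaho   [palatalisation]
  simevaho (rule 2 does not apply)
  simevaho → simeveho   [vowel merger]
  simeveho → simiviho   [vowel merger]
  simiviho → simivio   [h-loss]
  giving Femolish simivio.
Only 'simivio' matches the regular Femolish development of *timevaho.

simivio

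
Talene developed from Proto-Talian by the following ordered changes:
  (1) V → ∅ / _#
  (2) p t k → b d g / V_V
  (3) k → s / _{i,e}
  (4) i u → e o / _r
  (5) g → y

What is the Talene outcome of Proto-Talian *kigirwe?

Talene: *kigirwe > kigirw > sigirw > sigerw > siyerw  (by apocope, palatalisation, pre-rhotic lowering, unconditioned shift)

siyerw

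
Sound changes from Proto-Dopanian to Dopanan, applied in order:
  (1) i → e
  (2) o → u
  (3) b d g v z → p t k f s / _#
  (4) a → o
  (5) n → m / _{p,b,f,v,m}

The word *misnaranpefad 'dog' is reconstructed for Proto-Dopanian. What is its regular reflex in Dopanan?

mesnorompefot

Dopanan: *misnaranpefad
  misnaranpefad → mesnaranpefad   [vowel merger]
  mesnaranpefad (rule 2 does not apply)
  mesnaranpefad → mesnaranpefat   [final devoicing]
  mesnaranpefat → mesnoronpefot   [vowel merger]
  mesnoronpefot → mesnorompefot   [nasal place assimilation]
  giving Dopanan mesnorompefot.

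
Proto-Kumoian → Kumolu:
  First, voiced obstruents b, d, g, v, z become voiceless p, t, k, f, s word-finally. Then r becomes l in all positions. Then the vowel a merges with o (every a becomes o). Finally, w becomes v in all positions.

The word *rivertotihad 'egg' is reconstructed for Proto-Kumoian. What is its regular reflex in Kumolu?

Kumolu: *rivertotihad
  rivertotihad → rivertotihat   [final devoicing]
  rivertotihat → liveltotihat   [unconditioned shift]
  liveltotihat → liveltotihot   [vowel merger]
  liveltotihot (rule 4 does not apply)
  giving Kumolu liveltotihot.

liveltotihot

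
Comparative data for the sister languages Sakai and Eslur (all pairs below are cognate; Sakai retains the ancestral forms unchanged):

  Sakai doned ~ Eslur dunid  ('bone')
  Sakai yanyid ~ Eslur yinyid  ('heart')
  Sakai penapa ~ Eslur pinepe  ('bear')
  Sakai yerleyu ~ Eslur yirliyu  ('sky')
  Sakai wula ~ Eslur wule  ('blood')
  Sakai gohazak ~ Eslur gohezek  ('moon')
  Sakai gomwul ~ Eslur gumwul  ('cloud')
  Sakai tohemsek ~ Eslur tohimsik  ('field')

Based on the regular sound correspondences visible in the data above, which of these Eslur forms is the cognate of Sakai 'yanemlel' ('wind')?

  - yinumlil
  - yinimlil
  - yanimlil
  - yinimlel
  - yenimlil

yanyid ~ yinyid — Sakai a corresponds to Eslur i after a consonant, before a nasal.
tohemsek ~ tohimsik — Sakai e corresponds to Eslur i after a consonant, before a nasal.
doned ~ dunid, yerleyu ~ yirliyu — Sakai e corresponds to Eslur i after a consonant, before a consonant other than r, m, n, p, b, f, v.
Applying these to Sakai 'yanemlel':
  yanemlel → yinemlel   (a→i after a consonant, before a nasal)
  yinemlel → yinimlel   (e→i after a consonant, before a nasal)
  yinimlel → yinimlil   (e→i after a consonant, before a consonant other than r, m, n, p, b, f, v)
So the Eslur cognate is 'yinimlil'.

yinimlil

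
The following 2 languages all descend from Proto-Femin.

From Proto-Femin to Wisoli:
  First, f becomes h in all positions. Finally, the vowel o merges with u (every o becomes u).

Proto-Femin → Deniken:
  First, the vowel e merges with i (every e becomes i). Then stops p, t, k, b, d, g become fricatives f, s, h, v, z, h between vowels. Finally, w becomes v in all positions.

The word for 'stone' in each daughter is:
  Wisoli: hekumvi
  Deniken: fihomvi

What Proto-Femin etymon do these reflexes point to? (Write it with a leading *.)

Position 2: Wisoli has e, Deniken has i. Wisoli preserves e here (none of its changes turn any other segment into e), so the proto-segment is *e.
Position 3: Wisoli has k, Deniken has h. Wisoli preserves k here (none of its changes turn any other segment into k), so the proto-segment is *k.
This points to *fekomvi. Verify forward in each daughter:
Wisoli: *fekomvi
  fekomvi → hekomvi   [unconditioned shift]
  hekomvi → hekumvi   [vowel merger]
  giving Wisoli hekumvi.
Deniken: start from *fekomvi.
  rule 1 (vowel merger): fekomvi → fikomvi
  rule 2 (intervocalic lenition): fikomvi → fihomvi
  rule 3: no change — fihomvi
  ⇒ Deniken fihomvi
No other proto-form is consistent with every reflex, so the reconstruction is *fekomvi.

*fekomvi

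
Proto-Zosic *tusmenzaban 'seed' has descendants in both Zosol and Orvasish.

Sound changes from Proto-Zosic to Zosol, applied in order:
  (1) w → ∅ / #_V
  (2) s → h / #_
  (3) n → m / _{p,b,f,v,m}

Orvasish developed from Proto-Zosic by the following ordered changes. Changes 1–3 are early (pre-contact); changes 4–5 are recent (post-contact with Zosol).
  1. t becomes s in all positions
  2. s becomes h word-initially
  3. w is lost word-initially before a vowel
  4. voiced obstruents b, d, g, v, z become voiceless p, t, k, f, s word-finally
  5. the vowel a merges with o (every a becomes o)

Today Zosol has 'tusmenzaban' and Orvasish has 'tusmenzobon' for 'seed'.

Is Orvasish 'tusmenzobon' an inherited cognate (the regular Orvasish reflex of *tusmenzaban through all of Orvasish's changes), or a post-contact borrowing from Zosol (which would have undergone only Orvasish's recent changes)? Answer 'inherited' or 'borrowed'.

borrowed

If inherited, *tusmenzaban would pass through all of Orvasish's changes:
Orvasish: start from *tusmenzaban.
  rule 1 (unconditioned shift): tusmenzaban → susmenzaban
  rule 2 (debuccalisation): susmenzaban → husmenzaban
  rule 3: no change — husmenzaban
  rule 4: no change — husmenzaban
  rule 5 (vowel merger): husmenzaban → husmenzobon
  ⇒ Orvasish husmenzobon
If borrowed from Zosol 'tusmenzaban' after the early changes, it would undergo only the recent ones:
  rule 4 (final devoicing): no change (tusmenzaban)
  rule 5 (vowel merger): tusmenzaban → tusmenzobon
  ⇒ as a loan: tusmenzobon
Orvasish 'tusmenzobon' matches the loan outcome 'tusmenzobon', not the inherited 'husmenzobon' — it skipped the early Orvasish changes, so it was borrowed from Zosol.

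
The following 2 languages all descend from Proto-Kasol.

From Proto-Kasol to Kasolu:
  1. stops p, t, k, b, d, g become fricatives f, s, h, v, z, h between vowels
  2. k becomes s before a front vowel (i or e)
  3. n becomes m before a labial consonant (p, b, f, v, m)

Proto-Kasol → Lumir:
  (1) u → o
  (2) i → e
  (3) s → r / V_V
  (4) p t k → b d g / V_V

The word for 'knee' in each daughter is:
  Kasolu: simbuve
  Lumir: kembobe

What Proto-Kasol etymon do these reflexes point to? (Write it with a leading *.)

Position 1: Kasolu has s, Lumir has k. Lumir preserves k here (none of its changes turn any other segment into k), so the proto-segment is *k.
Position 2: Kasolu has i, Lumir has e. Kasolu preserves i here (none of its changes turn any other segment into i), so the proto-segment is *i.
Position 5: Kasolu has u, Lumir has o. Kasolu preserves u here (none of its changes turn any other segment into u), so the proto-segment is *u.
Verify the candidate proto-form against each daughter:
Kasolu: *kimbube
  kimbube → kimbuve   [intervocalic lenition]
  kimbuve → simbuve   [palatalisation]
  simbuve (rule 3 does not apply)
  giving Kasolu simbuve.
Lumir: *kimbube
  kimbube → kimbobe   [vowel merger]
  kimbobe → kembobe   [vowel merger]
  kembobe (rule 3 does not apply)
  kembobe (rule 4 does not apply)
  giving Lumir kembobe.
*kimbube is the unique common source.

*kimbube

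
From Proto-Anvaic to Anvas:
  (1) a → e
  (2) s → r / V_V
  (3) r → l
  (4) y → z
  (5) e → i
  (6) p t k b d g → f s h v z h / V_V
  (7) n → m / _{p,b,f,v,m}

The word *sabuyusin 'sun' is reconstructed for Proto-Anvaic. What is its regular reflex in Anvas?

sivuzulin

Anvas: *sabuyusin > sebuyusin > sebuyurin > sebuyulin > sebuzulin > sibuzulin > sivuzulin  (by vowel merger, rhotacism, unconditioned shift, unconditioned shift, vowel merger, intervocalic lenition)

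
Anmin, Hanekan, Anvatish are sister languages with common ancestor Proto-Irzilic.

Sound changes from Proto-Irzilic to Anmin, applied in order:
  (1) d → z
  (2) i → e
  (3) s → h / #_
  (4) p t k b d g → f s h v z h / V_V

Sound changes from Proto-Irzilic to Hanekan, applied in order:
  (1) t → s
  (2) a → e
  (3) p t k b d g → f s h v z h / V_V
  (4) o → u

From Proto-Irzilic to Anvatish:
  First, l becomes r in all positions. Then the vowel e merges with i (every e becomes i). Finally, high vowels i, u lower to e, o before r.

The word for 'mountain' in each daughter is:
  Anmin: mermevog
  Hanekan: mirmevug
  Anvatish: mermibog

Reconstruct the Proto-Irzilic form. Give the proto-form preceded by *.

*mirmebog

Position 6: Anmin has v, Hanekan has v, Anvatish has b. Anvatish preserves b here (none of its changes turn any other segment into b), so the proto-segment is *b.
Position 7: Anmin has o, Hanekan has u, Anvatish has o. Anmin preserves o here (none of its changes turn any other segment into o), so the proto-segment is *o.
This points to *mirmebog. Verify forward in each daughter:
Anmin: *mirmebog > mermebog > mermevog  (by vowel merger, intervocalic lenition)
Hanekan: *mirmebog > mirmevog > mirmevug  (by intervocalic lenition, vowel merger)
Anvatish: *mirmebog
  mirmebog (rule 1 does not apply)
  mirmebog → mirmibog   [vowel merger]
  mirmibog → mermibog   [pre-rhotic lowering]
  giving Anvatish mermibog.
No other proto-form is consistent with every reflex, so the reconstruction is *mirmebog.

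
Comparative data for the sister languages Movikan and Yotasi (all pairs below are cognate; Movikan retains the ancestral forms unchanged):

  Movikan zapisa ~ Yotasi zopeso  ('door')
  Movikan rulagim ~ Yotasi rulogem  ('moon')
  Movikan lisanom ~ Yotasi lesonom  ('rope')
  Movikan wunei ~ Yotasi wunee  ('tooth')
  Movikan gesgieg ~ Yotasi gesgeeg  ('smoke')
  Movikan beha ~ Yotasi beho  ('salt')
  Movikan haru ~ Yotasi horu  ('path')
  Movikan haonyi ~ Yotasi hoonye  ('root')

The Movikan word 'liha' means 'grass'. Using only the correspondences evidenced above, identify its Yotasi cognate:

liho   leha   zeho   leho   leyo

zapisa ~ zopeso, lisanom ~ lesonom — Movikan i corresponds to Yotasi e after a consonant, before a consonant other than r, m, n, p, b, f, v.
zapisa ~ zopeso, beha ~ beho — Movikan a corresponds to Yotasi o word-finally.
Applying these to Movikan 'liha':
  liha → leha   (i→e after a consonant, before a consonant other than r, m, n, p, b, f, v)
  leha → leho   (a→o word-finally)
So the Yotasi cognate is 'leho'.

leho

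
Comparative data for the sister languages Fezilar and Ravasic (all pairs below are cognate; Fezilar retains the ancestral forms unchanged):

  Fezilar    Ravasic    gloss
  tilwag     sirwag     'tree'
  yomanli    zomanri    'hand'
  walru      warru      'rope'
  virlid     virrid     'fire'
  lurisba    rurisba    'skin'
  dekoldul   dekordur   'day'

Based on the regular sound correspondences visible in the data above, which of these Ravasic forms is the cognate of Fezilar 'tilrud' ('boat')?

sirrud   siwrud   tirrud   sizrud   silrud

sirrud

tilwag ~ sirwag — Fezilar t corresponds to Ravasic s word-initially before a front vowel.
walru ~ warru — Fezilar l corresponds to Ravasic r after a vowel, before r.
Applying these to Fezilar 'tilrud':
  tilrud → silrud   (t→s word-initially before a front vowel)
  silrud → sirrud   (l→r after a vowel, before r)
So the Ravasic cognate is 'sirrud'.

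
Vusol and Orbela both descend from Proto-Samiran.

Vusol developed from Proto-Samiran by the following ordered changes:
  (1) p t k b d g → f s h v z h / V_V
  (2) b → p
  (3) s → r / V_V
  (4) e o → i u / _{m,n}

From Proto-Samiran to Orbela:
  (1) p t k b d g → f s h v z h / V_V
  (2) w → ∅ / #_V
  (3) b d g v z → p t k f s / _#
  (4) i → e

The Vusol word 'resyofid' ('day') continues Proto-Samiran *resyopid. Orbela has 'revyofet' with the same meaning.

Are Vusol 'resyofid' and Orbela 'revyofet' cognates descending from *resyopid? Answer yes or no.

Derive the expected Orbela reflex of *resyopid:
Orbela: start from *resyopid.
  rule 1 (intervocalic lenition): resyopid → resyofid
  rule 2: no change — resyofid
  rule 3 (final devoicing): resyofid → resyofit
  rule 4 (vowel merger): resyofit → resyofet
  ⇒ Orbela resyofet
The regular Orbela reflex would be 'resyofet', but the attested form is 'revyofet'. The correspondence is irregular, so they are not cognates (the Orbela form has a different source).

no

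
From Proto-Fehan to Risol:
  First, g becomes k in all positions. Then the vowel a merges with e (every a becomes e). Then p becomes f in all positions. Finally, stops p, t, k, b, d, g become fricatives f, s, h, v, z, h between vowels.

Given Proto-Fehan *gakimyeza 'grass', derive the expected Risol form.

kehimyeze

Risol: *gakimyeza > kakimyeza > kekimyeze > kehimyeze  (by unconditioned shift, vowel merger, intervocalic lenition)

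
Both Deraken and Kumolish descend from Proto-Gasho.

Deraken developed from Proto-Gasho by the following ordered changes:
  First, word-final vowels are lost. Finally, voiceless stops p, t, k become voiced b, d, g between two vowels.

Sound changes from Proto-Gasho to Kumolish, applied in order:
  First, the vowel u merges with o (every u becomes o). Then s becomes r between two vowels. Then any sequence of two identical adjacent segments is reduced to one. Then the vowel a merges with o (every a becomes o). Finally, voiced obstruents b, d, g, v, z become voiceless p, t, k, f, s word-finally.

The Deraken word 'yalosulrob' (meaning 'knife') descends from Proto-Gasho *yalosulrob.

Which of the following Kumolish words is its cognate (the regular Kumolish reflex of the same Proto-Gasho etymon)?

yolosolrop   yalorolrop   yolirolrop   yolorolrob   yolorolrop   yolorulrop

Kumolish: *yalosulrob > yalosolrob > yalorolrob > yolorolrob > yolorolrop  (by vowel merger, rhotacism, vowel merger, final devoicing)
Only 'yolorolrop' matches the regular Kumolish development of *yalosulrob.

yolorolrop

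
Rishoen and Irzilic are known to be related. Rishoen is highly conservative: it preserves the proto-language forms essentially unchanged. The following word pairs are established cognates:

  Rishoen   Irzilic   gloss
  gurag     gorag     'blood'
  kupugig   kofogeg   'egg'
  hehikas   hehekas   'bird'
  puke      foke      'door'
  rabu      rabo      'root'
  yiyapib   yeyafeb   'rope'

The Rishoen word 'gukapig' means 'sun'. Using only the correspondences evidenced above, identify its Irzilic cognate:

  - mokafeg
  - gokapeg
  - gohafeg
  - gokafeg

gokafeg

kupugig ~ kofogeg, puke ~ foke — Rishoen u corresponds to Irzilic o after a consonant, before a consonant other than r, m, n, p, b, f, v.
yiyapib ~ yeyafeb — Rishoen p corresponds to Irzilic f between vowels (before a front vowel).
kupugig ~ kofogeg, hehikas ~ hehekas — Rishoen i corresponds to Irzilic e after a consonant, before a consonant other than r, m, n, p, b, f, v.
Applying these to Rishoen 'gukapig':
  gukapig → gokapig   (u→o after a consonant, before a consonant other than r, m, n, p, b, f, v)
  gokapig → gokafig   (p→f between vowels (before a front vowel))
  gokafig → gokafeg   (i→e after a consonant, before a consonant other than r, m, n, p, b, f, v)
So the Irzilic cognate is 'gokafeg'.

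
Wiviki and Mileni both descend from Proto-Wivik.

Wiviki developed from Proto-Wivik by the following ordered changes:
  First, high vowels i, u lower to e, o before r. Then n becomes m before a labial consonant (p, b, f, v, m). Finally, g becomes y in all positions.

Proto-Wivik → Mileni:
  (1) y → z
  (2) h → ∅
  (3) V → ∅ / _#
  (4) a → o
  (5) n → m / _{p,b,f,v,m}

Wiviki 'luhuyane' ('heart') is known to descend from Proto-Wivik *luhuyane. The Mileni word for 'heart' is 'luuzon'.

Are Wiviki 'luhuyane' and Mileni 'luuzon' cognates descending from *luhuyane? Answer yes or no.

Derive the expected Mileni reflex of *luhuyane:
Mileni: *luhuyane > luhuzane > luuzane > luuzan > luuzon  (by unconditioned shift, h-loss, apocope, vowel merger)
Mileni 'luuzon' matches the regular reflex exactly, so the pair is cognate.

yes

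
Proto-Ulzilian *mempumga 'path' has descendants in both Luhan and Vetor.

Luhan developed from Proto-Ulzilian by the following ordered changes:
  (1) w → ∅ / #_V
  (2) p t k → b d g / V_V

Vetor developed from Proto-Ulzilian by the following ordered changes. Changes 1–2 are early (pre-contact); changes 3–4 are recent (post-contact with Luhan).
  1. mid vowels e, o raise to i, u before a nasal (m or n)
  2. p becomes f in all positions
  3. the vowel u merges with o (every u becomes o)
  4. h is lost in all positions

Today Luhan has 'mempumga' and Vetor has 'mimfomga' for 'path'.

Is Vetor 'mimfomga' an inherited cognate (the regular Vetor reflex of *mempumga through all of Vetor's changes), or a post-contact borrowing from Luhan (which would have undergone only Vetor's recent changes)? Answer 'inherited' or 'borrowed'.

inherited

If inherited, *mempumga would pass through all of Vetor's changes:
Vetor: start from *mempumga.
  rule 1 (pre-nasal raising): mempumga → mimpumga
  rule 2 (unconditioned shift): mimpumga → mimfumga
  rule 3 (vowel merger): mimfumga → mimfomga
  rule 4: no change — mimfomga
  ⇒ Vetor mimfomga
If borrowed from Luhan 'mempumga' after the early changes, it would undergo only the recent ones:
  rule 3 (vowel merger): mempumga → mempomga
  rule 4 (h-loss): no change (mempomga)
  ⇒ as a loan: mempomga
Vetor 'mimfomga' matches the inherited outcome exactly, so it is an inherited cognate, not a loan.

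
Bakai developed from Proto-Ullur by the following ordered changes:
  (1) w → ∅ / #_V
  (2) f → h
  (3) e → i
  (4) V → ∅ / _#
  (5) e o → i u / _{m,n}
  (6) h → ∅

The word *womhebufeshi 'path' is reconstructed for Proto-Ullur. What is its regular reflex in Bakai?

Bakai: *womhebufeshi > omhebufeshi > omhebuheshi > omhibuhishi > omhibuhish > umhibuhish > umibuis  (by glide loss, unconditioned shift, vowel merger, apocope, pre-nasal raising, h-loss)

umibuis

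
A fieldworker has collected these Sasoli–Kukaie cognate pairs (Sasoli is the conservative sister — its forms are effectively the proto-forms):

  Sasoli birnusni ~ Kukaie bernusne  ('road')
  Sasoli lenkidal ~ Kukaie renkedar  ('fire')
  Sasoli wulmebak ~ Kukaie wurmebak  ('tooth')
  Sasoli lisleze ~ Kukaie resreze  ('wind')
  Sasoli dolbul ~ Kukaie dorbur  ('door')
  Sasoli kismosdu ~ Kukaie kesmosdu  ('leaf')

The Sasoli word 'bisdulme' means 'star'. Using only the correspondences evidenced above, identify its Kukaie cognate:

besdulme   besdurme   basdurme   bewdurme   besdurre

besdurme

lenkidal ~ renkedar, lisleze ~ resreze — Sasoli i corresponds to Kukaie e after a consonant, before a consonant other than r, m, n, p, b, f, v.
wulmebak ~ wurmebak — Sasoli l corresponds to Kukaie r after a vowel, before a nasal.
Applying these to Sasoli 'bisdulme':
  bisdulme → besdulme   (i→e after a consonant, before a consonant other than r, m, n, p, b, f, v)
  besdulme → besdurme   (l→r after a vowel, before a nasal)
So the Kukaie cognate is 'besdurme'.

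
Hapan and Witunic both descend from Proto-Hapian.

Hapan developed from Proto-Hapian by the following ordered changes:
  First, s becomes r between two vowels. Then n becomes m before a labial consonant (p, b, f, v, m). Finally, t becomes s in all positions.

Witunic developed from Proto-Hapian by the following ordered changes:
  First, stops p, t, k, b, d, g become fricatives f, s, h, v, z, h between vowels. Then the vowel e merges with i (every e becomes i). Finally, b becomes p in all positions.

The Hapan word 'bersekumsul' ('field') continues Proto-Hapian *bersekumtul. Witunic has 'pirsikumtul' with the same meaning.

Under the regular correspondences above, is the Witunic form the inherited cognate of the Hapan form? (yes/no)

Derive the expected Witunic reflex of *bersekumtul:
Witunic: *bersekumtul > bersehumtul > birsihumtul > pirsihumtul  (by intervocalic lenition, vowel merger, unconditioned shift)
The regular Witunic reflex would be 'pirsihumtul', but the attested form is 'pirsikumtul'. The correspondence is irregular, so they are not cognates (the Witunic form has a different source).

no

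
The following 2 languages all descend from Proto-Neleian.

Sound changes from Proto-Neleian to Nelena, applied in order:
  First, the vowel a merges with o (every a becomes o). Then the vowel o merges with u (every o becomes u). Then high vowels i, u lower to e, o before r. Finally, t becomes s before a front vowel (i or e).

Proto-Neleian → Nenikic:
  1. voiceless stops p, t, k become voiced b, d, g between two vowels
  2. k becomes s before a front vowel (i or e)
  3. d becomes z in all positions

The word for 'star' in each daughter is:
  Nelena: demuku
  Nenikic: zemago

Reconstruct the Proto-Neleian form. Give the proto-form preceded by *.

*demako

Position 5: Nelena has k, Nenikic has g. Nelena preserves k here (none of its changes turn any other segment into k), so the proto-segment is *k.
Position 6: Nelena has u, Nenikic has o. Nenikic preserves o here (none of its changes turn any other segment into o), so the proto-segment is *o.
Continuing position by position gives *demako; check it forward:
Nelena: start from *demako.
  rule 1 (vowel merger): demako → demoko
  rule 2 (vowel merger): demoko → demuku
  rule 3: no change — demuku
  rule 4: no change — demuku
  ⇒ Nelena demuku
Nenikic: *demako
  demako → demago   [intervocalic voicing]
  demago (rule 2 does not apply)
  demago → zemago   [unconditioned shift]
  giving Nenikic zemago.
*demako is the unique common source.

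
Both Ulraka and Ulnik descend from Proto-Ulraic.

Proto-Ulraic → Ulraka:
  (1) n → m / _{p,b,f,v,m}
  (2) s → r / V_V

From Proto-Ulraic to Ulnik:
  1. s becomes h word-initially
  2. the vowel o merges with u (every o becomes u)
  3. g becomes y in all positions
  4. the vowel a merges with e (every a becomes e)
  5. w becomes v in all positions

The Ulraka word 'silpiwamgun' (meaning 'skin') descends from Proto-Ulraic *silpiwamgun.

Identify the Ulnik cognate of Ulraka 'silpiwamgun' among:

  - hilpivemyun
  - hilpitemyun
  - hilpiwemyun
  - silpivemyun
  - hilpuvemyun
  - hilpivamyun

hilpivemyun

Ulnik: start from *silpiwamgun.
  rule 1 (debuccalisation): silpiwamgun → hilpiwamgun
  rule 2: no change — hilpiwamgun
  rule 3 (unconditioned shift): hilpiwamgun → hilpiwamyun
  rule 4 (vowel merger): hilpiwamyun → hilpiwemyun
  rule 5 (unconditioned shift): hilpiwemyun → hilpivemyun
  ⇒ Ulnik hilpivemyun
Among the options, 'hilpivemyun' alone shows every Ulnik change applied in order.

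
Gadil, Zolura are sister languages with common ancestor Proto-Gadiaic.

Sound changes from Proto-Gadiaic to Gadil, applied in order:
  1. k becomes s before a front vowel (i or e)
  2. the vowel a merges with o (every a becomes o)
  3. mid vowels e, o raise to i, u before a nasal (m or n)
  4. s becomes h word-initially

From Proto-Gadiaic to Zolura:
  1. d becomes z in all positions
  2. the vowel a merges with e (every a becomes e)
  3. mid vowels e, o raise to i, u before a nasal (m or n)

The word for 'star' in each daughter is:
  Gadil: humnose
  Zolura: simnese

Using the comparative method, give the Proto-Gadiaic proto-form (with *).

*samnase

Position 2: Gadil has u, Zolura has i. Taking the neighbouring segments as reconstructed: Gadil u could go back to *a or *o or *u; Zolura i could go back to *a or *e or *i — the one source consistent with every daughter is *a.
Position 1: Gadil has h, Zolura has s. Zolura preserves s here (none of its changes turn any other segment into s), so the proto-segment is *s.
Position 5: Gadil has o, Zolura has e. Taking the neighbouring segments as reconstructed: Gadil o could go back to *a or *o; Zolura e could go back to *a or *e — the one source consistent with every daughter is *a.
The remaining positions agree across the daughters. Check the candidate against every language:
Gadil: *samnase
  samnase (rule 1 does not apply)
  samnase → somnose   [vowel merger]
  somnose → sumnose   [pre-nasal raising]
  sumnose → humnose   [debuccalisation]
  giving Gadil humnose.
Zolura: *samnase > semnese > simnese  (by vowel merger, pre-nasal raising)
*samnase is the unique common source.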